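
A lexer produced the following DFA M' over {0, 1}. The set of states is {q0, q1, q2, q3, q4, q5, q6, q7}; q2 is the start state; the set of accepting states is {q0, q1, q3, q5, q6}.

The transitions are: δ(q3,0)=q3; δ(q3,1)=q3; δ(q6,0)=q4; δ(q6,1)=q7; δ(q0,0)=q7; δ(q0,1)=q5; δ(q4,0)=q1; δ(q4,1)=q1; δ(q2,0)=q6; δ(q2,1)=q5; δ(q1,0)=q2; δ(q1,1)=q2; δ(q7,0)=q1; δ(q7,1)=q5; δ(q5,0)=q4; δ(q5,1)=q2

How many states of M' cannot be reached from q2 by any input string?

2

No path from q2 leads to q0, q3; the other 6 states are all reachable.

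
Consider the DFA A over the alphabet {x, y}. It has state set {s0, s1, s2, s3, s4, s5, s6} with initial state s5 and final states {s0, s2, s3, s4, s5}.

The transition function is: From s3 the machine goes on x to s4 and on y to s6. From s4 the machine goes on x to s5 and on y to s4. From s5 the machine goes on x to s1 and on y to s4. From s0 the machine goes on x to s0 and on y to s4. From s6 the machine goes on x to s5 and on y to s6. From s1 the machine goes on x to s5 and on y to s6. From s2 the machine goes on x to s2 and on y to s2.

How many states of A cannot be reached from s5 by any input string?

3

No path from s5 leads to s0, s2, s3; the other 4 states are all reachable.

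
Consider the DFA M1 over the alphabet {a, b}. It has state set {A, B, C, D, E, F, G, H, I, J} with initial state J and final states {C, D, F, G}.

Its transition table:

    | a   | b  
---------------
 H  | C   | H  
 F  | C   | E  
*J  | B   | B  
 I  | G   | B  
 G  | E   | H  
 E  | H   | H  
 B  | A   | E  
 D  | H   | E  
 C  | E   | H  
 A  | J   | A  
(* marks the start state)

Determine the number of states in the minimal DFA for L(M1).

6

States {D,F,G,I} cannot be reached from the start state, so discard them.
P0 = {C} | {A,B,E,H,J}.
On input a, block {A,B,E,H,J} splits into {A,B,E,J} and {H}.
Refine {A,B,E,J} on symbol a: members go to different blocks, giving {A,B,J} and {E}.
On input b, block {A,B,J} splits into {A,J} and {B}.
Refine {A,J} on symbol a: members go to different blocks, giving {A} and {J}.
The partition is now stable with 6 blocks: {C} | {A} | {H} | {E} | {B} | {J}.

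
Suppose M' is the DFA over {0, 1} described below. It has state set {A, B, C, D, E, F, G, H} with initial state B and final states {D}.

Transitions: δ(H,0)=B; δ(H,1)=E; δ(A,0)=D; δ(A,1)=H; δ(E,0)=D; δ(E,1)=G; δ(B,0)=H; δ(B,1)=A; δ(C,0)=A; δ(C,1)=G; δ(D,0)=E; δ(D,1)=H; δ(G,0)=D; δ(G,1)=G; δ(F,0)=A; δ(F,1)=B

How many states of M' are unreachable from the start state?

No path from B leads to C, F; the other 6 states are all reachable.

2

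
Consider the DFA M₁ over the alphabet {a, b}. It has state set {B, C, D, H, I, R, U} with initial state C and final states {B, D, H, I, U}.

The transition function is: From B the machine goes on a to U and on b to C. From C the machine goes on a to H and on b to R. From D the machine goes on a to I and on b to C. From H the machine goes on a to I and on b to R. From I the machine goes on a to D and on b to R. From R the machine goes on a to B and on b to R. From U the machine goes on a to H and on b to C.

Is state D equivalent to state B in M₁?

Yes

Every state is reachable, so we keep all 7.
P0 = {B,D,H,I,U} | {C,R}.
No further refinement is possible. Final partition (2 blocks): {B,D,H,I,U} | {C,R}.
D and B lie in the same block of the stable partition, so they are equivalent — no string distinguishes them.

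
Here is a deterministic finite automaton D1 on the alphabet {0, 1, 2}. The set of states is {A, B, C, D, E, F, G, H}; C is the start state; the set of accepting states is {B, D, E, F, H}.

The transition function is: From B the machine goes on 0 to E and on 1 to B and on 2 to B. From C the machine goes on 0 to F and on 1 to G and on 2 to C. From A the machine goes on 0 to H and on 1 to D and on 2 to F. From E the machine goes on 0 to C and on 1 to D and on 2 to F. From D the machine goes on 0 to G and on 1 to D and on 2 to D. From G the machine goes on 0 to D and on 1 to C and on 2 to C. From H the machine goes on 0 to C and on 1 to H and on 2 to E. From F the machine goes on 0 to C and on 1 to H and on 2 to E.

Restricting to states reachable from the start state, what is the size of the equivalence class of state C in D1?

States {A,B} cannot be reached from the start state, so discard them.
Start with accepting vs non-accepting: {D,E,F,H} | {C,G}.
The partition is now stable with 2 blocks: {D,E,F,H} | {C,G}.
The equivalence class containing C is {C,G}, of size 2.

2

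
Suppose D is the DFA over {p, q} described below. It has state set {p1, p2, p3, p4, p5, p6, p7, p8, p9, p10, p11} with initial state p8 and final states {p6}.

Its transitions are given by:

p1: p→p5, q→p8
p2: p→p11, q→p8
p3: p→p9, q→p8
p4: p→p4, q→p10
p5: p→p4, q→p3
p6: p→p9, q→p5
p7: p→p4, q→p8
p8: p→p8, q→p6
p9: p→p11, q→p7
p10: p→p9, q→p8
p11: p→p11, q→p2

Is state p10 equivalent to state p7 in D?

Reachable states from the start: {p2,p3,p4,p5,p6,p7,p8,p9,p10,p11}. Unreachable: {p1} — drop them.
Start with accepting vs non-accepting: {p6} | {p2,p3,p4,p5,p7,p8,p9,p10,p11}.
Split {p2,p3,p4,p5,p7,p8,p9,p10,p11} by δ(·,q) → {p2,p3,p4,p5,p7,p9,p10,p11} and {p8}.
Split {p2,p3,p4,p5,p7,p9,p10,p11} by δ(·,q) → {p2,p3,p7,p10} and {p4,p5,p9,p11}.
Stable partition: {p6} | {p2,p3,p7,p10} | {p8} | {p4,p5,p9,p11} — 4 equivalence classes.
p10 and p7 lie in the same block of the stable partition, so they are equivalent — no string distinguishes them.

Yes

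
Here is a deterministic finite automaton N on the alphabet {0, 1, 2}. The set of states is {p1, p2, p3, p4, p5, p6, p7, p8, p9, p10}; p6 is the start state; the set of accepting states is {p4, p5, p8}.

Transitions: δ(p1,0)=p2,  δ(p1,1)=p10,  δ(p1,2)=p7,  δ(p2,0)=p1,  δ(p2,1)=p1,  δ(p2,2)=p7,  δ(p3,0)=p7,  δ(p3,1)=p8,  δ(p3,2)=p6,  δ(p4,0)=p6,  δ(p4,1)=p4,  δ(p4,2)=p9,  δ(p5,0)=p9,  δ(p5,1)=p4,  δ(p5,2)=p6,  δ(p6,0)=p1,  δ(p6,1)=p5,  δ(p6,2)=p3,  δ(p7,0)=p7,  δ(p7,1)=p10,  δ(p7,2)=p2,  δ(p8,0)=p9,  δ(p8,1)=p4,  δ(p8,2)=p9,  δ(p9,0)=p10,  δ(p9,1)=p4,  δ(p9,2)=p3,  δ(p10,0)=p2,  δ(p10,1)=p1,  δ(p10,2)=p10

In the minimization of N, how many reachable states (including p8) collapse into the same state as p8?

All states are reachable from the start state.
Initial partition by acceptance: {p4,p5,p8} | {p1,p2,p3,p6,p7,p9,p10}.
Split {p1,p2,p3,p6,p7,p9,p10} by δ(·,1) → {p1,p2,p7,p10} and {p3,p6,p9}.
The partition is now stable with 3 blocks: {p4,p5,p8} | {p1,p2,p7,p10} | {p3,p6,p9}.
State p8 belongs to the block {p4,p5,p8}, which has 3 states.

3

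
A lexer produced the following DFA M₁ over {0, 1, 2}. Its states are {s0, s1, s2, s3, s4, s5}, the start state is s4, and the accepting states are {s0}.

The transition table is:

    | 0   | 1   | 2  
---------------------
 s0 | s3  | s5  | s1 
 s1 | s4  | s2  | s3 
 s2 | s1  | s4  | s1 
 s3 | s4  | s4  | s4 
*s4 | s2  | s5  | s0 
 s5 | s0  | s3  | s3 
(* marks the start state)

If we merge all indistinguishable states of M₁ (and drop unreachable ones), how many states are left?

6

Every state is reachable, so we keep all 6.
Start with accepting vs non-accepting: {s0} | {s1,s2,s3,s4,s5}.
Refine {s1,s2,s3,s4,s5} on symbol 0: members go to different blocks, giving {s1,s2,s3,s4} and {s5}.
Split {s1,s2,s3,s4} by δ(·,1) → {s1,s2,s3} and {s4}.
On input 0, block {s1,s2,s3} splits into {s1,s3} and {s2}.
Split {s1,s3} by δ(·,1) → {s1} and {s3}.
No further refinement is possible. Final partition (6 blocks): {s0} | {s1} | {s5} | {s4} | {s2} | {s3}.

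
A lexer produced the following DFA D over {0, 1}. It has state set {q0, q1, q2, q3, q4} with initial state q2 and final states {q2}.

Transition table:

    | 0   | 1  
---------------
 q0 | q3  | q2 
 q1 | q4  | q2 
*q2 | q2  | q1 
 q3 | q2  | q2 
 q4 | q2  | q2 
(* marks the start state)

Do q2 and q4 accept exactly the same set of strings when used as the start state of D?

First remove the unreachable states {q0,q3}; 3 states remain.
Start with accepting vs non-accepting: {q2} | {q1,q4}.
Refine {q1,q4} on symbol 0: members go to different blocks, giving {q1} and {q4}.
No further refinement is possible. Final partition (3 blocks): {q2} | {q1} | {q4}.
q2 and q4 end up in different blocks, so they are distinguishable. For instance, the string 'ε' is accepted from only q2.

No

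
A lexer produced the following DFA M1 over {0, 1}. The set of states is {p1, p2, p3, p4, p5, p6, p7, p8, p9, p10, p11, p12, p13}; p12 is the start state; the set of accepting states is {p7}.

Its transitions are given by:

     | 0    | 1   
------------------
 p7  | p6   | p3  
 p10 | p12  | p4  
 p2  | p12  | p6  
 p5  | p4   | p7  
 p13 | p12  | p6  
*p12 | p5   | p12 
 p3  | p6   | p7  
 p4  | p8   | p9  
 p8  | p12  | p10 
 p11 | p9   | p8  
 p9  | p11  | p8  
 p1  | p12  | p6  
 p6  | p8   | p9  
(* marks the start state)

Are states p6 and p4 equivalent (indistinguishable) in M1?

Yes

First remove the unreachable states {p1,p2,p13}; 10 states remain.
Start with accepting vs non-accepting: {p7} | {p3,p4,p5,p6,p8,p9,p10,p11,p12}.
Refine {p3,p4,p5,p6,p8,p9,p10,p11,p12} on symbol 1: members go to different blocks, giving {p4,p6,p8,p9,p10,p11,p12} and {p3,p5}.
Split {p4,p6,p8,p9,p10,p11,p12} by δ(·,0) → {p4,p6,p8,p9,p10,p11} and {p12}.
Refine {p4,p6,p8,p9,p10,p11} on symbol 0: members go to different blocks, giving {p4,p6,p9,p11} and {p8,p10}.
Split {p4,p6,p9,p11} by δ(·,0) → {p4,p6} and {p9,p11}.
On input 1, block {p8,p10} splits into {p8} and {p10}.
Stable partition: {p7} | {p4,p6} | {p3,p5} | {p12} | {p8} | {p9,p11} | {p10} — 7 equivalence classes.
p6 and p4 lie in the same block of the stable partition, so they are equivalent — no string distinguishes them.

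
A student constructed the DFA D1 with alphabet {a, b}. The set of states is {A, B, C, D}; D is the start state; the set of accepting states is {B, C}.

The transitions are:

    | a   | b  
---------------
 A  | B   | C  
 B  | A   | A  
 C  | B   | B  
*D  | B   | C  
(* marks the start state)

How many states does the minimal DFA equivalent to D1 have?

3

Every state is reachable, so we keep all 4.
P0 = {B,C} | {A,D}.
Split {B,C} by δ(·,a) → {B} and {C}.
The partition is now stable with 3 blocks: {B} | {A,D} | {C}.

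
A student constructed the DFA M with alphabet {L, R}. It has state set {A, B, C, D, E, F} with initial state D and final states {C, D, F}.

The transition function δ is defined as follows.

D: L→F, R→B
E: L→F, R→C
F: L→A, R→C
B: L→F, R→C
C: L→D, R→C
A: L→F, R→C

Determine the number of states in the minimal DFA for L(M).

4

First remove the unreachable states {E}; 5 states remain.
Initial partition by acceptance: {C,D,F} | {A,B}.
Split {C,D,F} by δ(·,L) → {C,D} and {F}.
Split {C,D} by δ(·,L) → {C} and {D}.
No further refinement is possible. Final partition (4 blocks): {C} | {A,B} | {F} | {D}.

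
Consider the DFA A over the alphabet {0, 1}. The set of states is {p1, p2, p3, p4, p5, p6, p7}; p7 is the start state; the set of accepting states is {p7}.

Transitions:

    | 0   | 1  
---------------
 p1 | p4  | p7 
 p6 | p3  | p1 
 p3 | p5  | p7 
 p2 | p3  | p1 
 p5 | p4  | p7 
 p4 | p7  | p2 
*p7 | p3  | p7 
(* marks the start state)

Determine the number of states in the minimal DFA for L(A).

Reachable states from the start: {p1,p2,p3,p4,p5,p7}. Unreachable: {p6} — drop them.
P0 = {p7} | {p1,p2,p3,p4,p5}.
Split {p1,p2,p3,p4,p5} by δ(·,0) → {p1,p2,p3,p5} and {p4}.
On input 0, block {p1,p2,p3,p5} splits into {p1,p5} and {p2,p3}.
On input 0, block {p2,p3} splits into {p2} and {p3}.
No further refinement is possible. Final partition (5 blocks): {p7} | {p1,p5} | {p4} | {p2} | {p3}.

5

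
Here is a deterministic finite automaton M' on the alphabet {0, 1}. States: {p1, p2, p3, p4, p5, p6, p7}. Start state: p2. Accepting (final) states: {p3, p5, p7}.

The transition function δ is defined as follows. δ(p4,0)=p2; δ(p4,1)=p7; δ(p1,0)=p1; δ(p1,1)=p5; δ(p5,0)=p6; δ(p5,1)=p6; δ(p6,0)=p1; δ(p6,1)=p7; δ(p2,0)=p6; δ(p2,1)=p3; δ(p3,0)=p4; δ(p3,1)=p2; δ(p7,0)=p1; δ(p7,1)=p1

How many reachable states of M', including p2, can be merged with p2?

All states are reachable from the start state.
Initial partition by acceptance: {p3,p5,p7} | {p1,p2,p4,p6}.
Stable partition: {p3,p5,p7} | {p1,p2,p4,p6} — 2 equivalence classes.
State p2 belongs to the block {p1,p2,p4,p6}, which has 4 states.

4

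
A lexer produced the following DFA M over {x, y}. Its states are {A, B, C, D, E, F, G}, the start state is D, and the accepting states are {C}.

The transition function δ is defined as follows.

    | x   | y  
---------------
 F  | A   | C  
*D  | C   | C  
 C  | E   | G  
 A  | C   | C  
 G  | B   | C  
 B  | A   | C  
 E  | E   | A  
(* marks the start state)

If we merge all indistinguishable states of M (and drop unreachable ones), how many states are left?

First remove the unreachable states {F}; 6 states remain.
P0 = {C} | {A,B,D,E,G}.
Split {A,B,D,E,G} by δ(·,x) → {B,E,G} and {A,D}.
Split {B,E,G} by δ(·,x) → {E,G} and {B}.
Refine {E,G} on symbol x: members go to different blocks, giving {E} and {G}.
No further refinement is possible. Final partition (5 blocks): {C} | {E} | {A,D} | {B} | {G}.

5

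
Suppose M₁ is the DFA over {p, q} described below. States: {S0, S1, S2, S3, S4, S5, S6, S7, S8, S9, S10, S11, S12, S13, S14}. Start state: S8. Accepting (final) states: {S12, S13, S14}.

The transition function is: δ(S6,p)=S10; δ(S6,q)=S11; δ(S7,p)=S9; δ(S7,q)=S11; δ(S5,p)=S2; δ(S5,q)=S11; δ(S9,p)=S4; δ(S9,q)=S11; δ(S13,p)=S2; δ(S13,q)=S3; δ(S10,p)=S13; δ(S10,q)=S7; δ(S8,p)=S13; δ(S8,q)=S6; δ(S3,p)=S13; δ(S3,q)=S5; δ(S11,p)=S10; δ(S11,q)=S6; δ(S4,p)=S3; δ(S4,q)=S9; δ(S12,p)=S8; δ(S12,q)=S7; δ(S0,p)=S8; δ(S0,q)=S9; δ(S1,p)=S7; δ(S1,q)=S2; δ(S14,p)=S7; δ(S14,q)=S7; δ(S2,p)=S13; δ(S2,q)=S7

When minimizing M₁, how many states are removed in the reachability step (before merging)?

No path from S8 leads to S0, S1, S12, S14; the other 11 states are all reachable.

4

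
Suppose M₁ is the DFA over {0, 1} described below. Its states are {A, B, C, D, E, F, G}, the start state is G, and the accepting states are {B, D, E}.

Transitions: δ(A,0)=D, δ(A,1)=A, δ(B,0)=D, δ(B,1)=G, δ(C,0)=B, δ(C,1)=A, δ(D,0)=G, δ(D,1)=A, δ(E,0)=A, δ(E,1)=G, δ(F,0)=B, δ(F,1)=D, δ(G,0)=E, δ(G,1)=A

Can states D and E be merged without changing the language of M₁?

Yes

States {B,C,F} cannot be reached from the start state, so discard them.
Start with accepting vs non-accepting: {D,E} | {A,G}.
Stable partition: {D,E} | {A,G} — 2 equivalence classes.
D and E lie in the same block of the stable partition, so they are equivalent — no string distinguishes them.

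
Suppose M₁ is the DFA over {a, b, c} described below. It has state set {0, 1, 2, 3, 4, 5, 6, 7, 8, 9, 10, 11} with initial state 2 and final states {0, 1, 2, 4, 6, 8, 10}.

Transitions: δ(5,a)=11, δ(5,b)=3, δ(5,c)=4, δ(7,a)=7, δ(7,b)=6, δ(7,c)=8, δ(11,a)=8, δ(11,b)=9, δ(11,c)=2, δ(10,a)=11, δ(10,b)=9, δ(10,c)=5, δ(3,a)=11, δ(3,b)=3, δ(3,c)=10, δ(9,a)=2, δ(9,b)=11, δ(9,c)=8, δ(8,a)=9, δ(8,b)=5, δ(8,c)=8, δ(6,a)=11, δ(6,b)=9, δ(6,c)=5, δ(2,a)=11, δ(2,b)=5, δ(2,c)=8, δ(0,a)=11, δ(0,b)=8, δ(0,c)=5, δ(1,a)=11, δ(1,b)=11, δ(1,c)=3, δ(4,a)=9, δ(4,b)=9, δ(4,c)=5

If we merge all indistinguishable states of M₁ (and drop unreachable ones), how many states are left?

States {0,1,6,7} cannot be reached from the start state, so discard them.
Start with accepting vs non-accepting: {2,4,8,10} | {3,5,9,11}.
Refine {2,4,8,10} on symbol c: members go to different blocks, giving {2,8} and {4,10}.
Split {3,5,9,11} by δ(·,a) → {3,5} and {9,11}.
No further refinement is possible. Final partition (4 blocks): {2,8} | {3,5} | {4,10} | {9,11}.

4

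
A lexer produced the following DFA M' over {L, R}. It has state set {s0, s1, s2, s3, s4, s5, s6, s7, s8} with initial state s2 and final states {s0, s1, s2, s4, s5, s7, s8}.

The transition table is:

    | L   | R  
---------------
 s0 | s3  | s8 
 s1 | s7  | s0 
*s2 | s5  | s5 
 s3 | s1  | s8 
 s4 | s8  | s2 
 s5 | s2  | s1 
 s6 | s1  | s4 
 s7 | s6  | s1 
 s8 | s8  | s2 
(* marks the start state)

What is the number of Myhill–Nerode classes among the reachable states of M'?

P0 = {s0,s1,s2,s4,s5,s7,s8} | {s3,s6}.
Refine {s0,s1,s2,s4,s5,s7,s8} on symbol L: members go to different blocks, giving {s1,s2,s4,s5,s8} and {s0,s7}.
Refine {s1,s2,s4,s5,s8} on symbol L: members go to different blocks, giving {s2,s4,s5,s8} and {s1}.
Refine {s2,s4,s5,s8} on symbol R: members go to different blocks, giving {s2,s4,s8} and {s5}.
Split {s2,s4,s8} by δ(·,L) → {s4,s8} and {s2}.
On input R, block {s0,s7} splits into {s0} and {s7}.
No further refinement is possible. Final partition (7 blocks): {s4,s8} | {s3,s6} | {s0} | {s1} | {s5} | {s2} | {s7}.

7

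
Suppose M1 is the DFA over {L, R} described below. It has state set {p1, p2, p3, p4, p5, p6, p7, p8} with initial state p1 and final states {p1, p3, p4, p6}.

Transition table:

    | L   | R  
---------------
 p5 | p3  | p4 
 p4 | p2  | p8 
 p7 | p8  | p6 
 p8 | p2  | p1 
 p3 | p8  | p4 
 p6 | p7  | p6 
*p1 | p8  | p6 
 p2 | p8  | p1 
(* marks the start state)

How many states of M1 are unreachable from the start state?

BFS from p1 reaches {p1, p2, p6, p7, p8}; the 3 state(s) p3, p4, p5 are never visited.

3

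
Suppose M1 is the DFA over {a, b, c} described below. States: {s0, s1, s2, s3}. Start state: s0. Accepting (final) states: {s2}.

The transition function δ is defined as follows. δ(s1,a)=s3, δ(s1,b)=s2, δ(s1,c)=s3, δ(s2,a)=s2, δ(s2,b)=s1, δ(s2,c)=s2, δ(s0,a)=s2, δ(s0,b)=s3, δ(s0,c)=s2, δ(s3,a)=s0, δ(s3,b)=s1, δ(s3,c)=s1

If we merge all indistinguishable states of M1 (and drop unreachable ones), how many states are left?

Every state is reachable, so we keep all 4.
Initial partition by acceptance: {s2} | {s0,s1,s3}.
Split {s0,s1,s3} by δ(·,a) → {s1,s3} and {s0}.
Refine {s1,s3} on symbol a: members go to different blocks, giving {s1} and {s3}.
Stable partition: {s2} | {s1} | {s0} | {s3} — 4 equivalence classes.

4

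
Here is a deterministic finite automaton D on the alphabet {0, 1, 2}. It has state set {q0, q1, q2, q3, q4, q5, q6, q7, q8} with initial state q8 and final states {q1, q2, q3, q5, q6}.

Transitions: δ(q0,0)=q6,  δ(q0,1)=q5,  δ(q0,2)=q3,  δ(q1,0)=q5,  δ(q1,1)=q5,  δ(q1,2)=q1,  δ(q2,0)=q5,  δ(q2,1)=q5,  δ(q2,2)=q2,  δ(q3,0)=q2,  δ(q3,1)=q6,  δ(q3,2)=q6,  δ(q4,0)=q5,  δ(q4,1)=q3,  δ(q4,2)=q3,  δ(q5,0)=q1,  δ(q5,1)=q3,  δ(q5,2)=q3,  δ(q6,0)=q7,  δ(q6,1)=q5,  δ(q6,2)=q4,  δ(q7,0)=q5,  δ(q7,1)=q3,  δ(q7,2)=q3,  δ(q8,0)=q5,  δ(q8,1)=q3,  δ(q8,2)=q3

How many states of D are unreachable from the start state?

1

No path from q8 leads to q0; the other 8 states are all reachable.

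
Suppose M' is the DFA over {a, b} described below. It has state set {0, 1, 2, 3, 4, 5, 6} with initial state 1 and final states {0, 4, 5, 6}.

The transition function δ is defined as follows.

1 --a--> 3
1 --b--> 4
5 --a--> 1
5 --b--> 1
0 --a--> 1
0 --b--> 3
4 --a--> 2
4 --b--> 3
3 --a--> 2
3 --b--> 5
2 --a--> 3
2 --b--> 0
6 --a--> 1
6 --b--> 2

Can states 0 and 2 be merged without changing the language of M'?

Reachable states from the start: {0,1,2,3,4,5}. Unreachable: {6} — drop them.
P0 = {0,4,5} | {1,2,3}.
Stable partition: {0,4,5} | {1,2,3} — 2 equivalence classes.
0 and 2 end up in different blocks, so they are distinguishable. For instance, the string 'ε' is accepted from only 0.

No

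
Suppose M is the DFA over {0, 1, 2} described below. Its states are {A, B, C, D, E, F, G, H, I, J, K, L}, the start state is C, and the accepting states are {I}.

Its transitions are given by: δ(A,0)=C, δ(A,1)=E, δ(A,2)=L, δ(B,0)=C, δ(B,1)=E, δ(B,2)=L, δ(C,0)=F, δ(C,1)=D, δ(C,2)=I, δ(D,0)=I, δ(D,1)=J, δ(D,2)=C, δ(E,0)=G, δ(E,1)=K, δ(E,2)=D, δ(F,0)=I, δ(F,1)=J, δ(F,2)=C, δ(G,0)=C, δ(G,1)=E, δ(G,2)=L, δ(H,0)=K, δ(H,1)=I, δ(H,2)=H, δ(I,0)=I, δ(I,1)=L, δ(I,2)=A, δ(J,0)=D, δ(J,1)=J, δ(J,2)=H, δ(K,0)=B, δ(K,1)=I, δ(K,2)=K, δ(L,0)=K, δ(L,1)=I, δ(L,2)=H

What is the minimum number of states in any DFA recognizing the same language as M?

8

Initial partition by acceptance: {I} | {A,B,C,D,E,F,G,H,J,K,L}.
On input 0, block {A,B,C,D,E,F,G,H,J,K,L} splits into {A,B,C,E,G,H,J,K,L} and {D,F}.
Split {A,B,C,E,G,H,J,K,L} by δ(·,0) → {A,B,E,G,H,K,L} and {C,J}.
Refine {A,B,E,G,H,K,L} on symbol 0: members go to different blocks, giving {E,H,K,L} and {A,B,G}.
Split {E,H,K,L} by δ(·,0) → {E,K} and {H,L}.
Split {E,K} by δ(·,1) → {E} and {K}.
On input 1, block {C,J} splits into {C} and {J}.
Stable partition: {I} | {E} | {D,F} | {C} | {A,B,G} | {H,L} | {K} | {J} — 8 equivalence classes.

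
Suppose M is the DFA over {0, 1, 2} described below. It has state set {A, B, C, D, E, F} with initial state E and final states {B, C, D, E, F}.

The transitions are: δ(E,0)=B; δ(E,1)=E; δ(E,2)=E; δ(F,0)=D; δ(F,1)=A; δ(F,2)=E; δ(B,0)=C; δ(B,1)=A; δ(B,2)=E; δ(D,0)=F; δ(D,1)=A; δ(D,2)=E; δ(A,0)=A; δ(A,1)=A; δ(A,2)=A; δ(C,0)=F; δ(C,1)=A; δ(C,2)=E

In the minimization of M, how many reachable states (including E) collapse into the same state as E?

Every state is reachable, so we keep all 6.
Start with accepting vs non-accepting: {B,C,D,E,F} | {A}.
Split {B,C,D,E,F} by δ(·,1) → {B,C,D,F} and {E}.
No further refinement is possible. Final partition (3 blocks): {B,C,D,F} | {A} | {E}.
The equivalence class containing E is {E}, of size 1.

1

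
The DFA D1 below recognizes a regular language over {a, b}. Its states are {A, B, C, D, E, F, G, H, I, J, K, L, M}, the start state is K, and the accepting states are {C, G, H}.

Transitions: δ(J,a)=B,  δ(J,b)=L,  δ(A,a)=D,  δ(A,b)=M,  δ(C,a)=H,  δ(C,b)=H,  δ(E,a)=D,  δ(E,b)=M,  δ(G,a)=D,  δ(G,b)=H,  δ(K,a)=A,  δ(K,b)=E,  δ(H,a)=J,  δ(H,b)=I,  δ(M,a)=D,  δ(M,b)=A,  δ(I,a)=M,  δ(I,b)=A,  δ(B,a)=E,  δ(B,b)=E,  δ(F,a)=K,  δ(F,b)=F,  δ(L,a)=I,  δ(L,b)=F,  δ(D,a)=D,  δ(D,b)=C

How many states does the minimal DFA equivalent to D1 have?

Reachable states from the start: {A,B,C,D,E,F,H,I,J,K,L,M}. Unreachable: {G} — drop them.
Initial partition by acceptance: {C,H} | {A,B,D,E,F,I,J,K,L,M}.
Refine {C,H} on symbol a: members go to different blocks, giving {C} and {H}.
Refine {A,B,D,E,F,I,J,K,L,M} on symbol b: members go to different blocks, giving {A,B,E,F,I,J,K,L,M} and {D}.
On input a, block {A,B,E,F,I,J,K,L,M} splits into {B,F,I,J,K,L} and {A,E,M}.
On input a, block {B,F,I,J,K,L} splits into {B,I,K} and {F,J,L}.
The partition is now stable with 6 blocks: {C} | {B,I,K} | {H} | {D} | {A,E,M} | {F,J,L}.

6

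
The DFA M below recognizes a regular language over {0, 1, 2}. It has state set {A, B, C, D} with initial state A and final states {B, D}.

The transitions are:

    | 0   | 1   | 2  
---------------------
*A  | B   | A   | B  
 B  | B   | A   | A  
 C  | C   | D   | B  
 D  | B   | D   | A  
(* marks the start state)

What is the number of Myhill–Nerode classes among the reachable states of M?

2

States {C,D} cannot be reached from the start state, so discard them.
Initial partition by acceptance: {B} | {A}.
Stable partition: {B} | {A} — 2 equivalence classes.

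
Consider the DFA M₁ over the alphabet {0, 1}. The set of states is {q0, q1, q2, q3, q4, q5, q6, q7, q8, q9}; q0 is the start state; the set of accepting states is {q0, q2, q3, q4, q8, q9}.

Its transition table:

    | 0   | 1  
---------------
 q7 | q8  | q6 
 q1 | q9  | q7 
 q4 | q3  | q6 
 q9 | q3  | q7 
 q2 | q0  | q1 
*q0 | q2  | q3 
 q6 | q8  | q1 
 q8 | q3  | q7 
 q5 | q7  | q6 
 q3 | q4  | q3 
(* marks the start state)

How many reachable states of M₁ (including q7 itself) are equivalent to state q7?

First remove the unreachable states {q5}; 9 states remain.
Start with accepting vs non-accepting: {q0,q2,q3,q4,q8,q9} | {q1,q6,q7}.
Refine {q0,q2,q3,q4,q8,q9} on symbol 1: members go to different blocks, giving {q2,q4,q8,q9} and {q0,q3}.
No further refinement is possible. Final partition (3 blocks): {q2,q4,q8,q9} | {q1,q6,q7} | {q0,q3}.
State q7 belongs to the block {q1,q6,q7}, which has 3 states.

3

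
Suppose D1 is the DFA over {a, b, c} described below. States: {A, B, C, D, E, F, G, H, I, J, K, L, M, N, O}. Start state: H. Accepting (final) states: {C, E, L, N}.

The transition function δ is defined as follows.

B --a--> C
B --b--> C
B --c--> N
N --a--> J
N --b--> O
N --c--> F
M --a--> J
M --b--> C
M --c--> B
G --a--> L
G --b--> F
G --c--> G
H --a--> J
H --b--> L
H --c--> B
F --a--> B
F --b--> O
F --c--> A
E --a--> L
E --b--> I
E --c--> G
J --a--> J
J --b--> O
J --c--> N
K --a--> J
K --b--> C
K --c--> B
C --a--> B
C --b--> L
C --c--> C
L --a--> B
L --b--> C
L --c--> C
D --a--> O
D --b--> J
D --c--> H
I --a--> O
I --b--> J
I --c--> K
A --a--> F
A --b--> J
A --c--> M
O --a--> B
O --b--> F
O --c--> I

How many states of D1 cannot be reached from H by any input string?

Starting at H and following transitions, the reachable set is {A, B, C, F, H, I, J, K, L, M, N, O}. That leaves D, E, G unreachable — 3 in total.

3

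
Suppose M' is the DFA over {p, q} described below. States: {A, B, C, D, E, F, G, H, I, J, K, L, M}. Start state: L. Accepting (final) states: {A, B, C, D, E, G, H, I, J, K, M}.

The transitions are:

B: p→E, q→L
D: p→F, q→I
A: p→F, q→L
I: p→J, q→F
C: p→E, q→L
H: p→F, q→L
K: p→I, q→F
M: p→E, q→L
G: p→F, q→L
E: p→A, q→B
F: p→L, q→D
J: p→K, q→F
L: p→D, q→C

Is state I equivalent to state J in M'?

Reachable states from the start: {A,B,C,D,E,F,I,J,K,L}. Unreachable: {G,H,M} — drop them.
Initial partition by acceptance: {A,B,C,D,E,I,J,K} | {F,L}.
Refine {A,B,C,D,E,I,J,K} on symbol p: members go to different blocks, giving {B,C,E,I,J,K} and {A,D}.
On input p, block {B,C,E,I,J,K} splits into {B,C,I,J,K} and {E}.
On input p, block {B,C,I,J,K} splits into {I,J,K} and {B,C}.
Refine {F,L} on symbol p: members go to different blocks, giving {F} and {L}.
On input q, block {A,D} splits into {A} and {D}.
The partition is now stable with 7 blocks: {I,J,K} | {F} | {A} | {E} | {B,C} | {L} | {D}.
I and J lie in the same block of the stable partition, so they are equivalent — no string distinguishes them.

Yes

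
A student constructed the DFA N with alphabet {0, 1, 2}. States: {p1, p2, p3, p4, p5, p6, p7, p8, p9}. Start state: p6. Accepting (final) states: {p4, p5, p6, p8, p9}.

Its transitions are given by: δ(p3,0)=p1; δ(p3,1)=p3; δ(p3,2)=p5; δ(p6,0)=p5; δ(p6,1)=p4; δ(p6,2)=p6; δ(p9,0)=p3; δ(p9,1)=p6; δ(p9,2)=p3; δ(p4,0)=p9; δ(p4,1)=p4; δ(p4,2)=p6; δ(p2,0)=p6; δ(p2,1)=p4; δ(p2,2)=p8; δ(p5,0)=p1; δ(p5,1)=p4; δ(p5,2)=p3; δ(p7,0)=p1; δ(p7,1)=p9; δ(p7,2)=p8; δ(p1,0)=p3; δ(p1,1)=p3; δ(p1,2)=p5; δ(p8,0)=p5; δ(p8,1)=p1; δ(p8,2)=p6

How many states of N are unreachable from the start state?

No path from p6 leads to p2, p7, p8; the other 6 states are all reachable.

3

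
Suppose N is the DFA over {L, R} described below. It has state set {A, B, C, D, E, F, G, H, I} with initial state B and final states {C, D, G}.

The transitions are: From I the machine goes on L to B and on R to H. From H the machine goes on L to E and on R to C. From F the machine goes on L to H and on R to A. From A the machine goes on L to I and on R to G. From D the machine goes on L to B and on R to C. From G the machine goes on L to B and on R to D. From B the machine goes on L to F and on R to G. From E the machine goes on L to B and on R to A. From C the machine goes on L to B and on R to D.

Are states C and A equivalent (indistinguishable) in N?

No

All states are reachable from the start state.
P0 = {C,D,G} | {A,B,E,F,H,I}.
Refine {A,B,E,F,H,I} on symbol R: members go to different blocks, giving {A,B,H} and {E,F,I}.
No further refinement is possible. Final partition (3 blocks): {C,D,G} | {A,B,H} | {E,F,I}.
C and A end up in different blocks, so they are distinguishable. For instance, the string 'ε' is accepted from only C.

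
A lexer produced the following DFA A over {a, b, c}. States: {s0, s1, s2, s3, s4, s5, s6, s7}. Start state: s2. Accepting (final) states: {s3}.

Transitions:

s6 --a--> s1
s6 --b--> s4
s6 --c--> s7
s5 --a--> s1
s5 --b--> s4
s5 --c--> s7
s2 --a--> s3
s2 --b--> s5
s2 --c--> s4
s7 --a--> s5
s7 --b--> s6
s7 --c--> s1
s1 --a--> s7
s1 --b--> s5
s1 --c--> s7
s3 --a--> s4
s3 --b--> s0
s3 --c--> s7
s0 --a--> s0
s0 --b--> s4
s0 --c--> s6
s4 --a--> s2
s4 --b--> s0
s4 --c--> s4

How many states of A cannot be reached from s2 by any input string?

0

A breadth-first search from the start state visits every state.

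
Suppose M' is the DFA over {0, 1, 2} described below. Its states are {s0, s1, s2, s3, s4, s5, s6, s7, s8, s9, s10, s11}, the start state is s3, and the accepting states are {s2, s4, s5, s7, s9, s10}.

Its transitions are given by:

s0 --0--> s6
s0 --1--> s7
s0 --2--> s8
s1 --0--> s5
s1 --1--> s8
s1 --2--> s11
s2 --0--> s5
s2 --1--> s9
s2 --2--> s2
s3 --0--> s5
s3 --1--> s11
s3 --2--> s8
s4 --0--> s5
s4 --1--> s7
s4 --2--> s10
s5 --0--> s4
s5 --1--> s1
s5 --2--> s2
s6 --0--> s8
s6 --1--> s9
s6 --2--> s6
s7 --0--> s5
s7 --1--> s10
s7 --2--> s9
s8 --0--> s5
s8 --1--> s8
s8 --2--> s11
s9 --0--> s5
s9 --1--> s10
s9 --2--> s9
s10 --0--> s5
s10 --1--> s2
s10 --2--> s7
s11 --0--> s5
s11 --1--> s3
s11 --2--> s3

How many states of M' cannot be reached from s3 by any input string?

2

BFS from s3 reaches {s1, s2, s3, s4, s5, s7, s8, s9, s10, s11}; the 2 state(s) s0, s6 are never visited.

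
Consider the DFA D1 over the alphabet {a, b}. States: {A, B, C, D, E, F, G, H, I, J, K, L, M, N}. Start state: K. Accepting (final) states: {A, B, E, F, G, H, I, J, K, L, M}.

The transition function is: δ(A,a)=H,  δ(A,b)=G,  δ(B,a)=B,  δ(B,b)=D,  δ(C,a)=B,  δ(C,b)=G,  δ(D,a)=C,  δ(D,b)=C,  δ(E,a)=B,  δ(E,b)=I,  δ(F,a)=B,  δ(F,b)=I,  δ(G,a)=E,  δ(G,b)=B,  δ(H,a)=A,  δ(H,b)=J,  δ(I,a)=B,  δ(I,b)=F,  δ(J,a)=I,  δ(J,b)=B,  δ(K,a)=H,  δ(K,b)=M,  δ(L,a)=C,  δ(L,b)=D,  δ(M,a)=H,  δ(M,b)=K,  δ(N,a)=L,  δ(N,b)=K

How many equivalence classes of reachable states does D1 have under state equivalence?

7

Reachable states from the start: {A,B,C,D,E,F,G,H,I,J,K,M}. Unreachable: {L,N} — drop them.
P0 = {A,B,E,F,G,H,I,J,K,M} | {C,D}.
Refine {A,B,E,F,G,H,I,J,K,M} on symbol b: members go to different blocks, giving {A,E,F,G,H,I,J,K,M} and {B}.
Refine {A,E,F,G,H,I,J,K,M} on symbol a: members go to different blocks, giving {A,G,H,J,K,M} and {E,F,I}.
Split {A,G,H,J,K,M} by δ(·,a) → {A,H,K,M} and {G,J}.
On input b, block {A,H,K,M} splits into {A,H} and {K,M}.
Refine {C,D} on symbol a: members go to different blocks, giving {C} and {D}.
Stable partition: {A,H} | {C} | {B} | {E,F,I} | {G,J} | {K,M} | {D} — 7 equivalence classes.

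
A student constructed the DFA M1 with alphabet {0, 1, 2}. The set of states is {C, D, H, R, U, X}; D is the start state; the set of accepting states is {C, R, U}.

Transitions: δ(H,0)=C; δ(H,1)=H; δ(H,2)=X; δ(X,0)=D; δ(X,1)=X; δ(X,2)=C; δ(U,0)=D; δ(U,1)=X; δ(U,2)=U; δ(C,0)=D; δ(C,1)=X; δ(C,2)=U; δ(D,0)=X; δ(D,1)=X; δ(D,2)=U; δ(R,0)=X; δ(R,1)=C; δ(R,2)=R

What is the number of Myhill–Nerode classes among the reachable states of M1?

2

Reachable states from the start: {C,D,U,X}. Unreachable: {H,R} — drop them.
Initial partition by acceptance: {C,U} | {D,X}.
Stable partition: {C,U} | {D,X} — 2 equivalence classes.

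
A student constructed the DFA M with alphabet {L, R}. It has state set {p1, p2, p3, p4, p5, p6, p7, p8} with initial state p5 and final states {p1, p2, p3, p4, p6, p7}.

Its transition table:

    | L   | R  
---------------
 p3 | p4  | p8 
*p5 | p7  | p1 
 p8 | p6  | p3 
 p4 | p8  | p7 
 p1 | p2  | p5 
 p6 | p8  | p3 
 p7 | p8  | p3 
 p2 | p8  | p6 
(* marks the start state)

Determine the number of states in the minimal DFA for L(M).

4

All states are reachable from the start state.
Start with accepting vs non-accepting: {p1,p2,p3,p4,p6,p7} | {p5,p8}.
Refine {p1,p2,p3,p4,p6,p7} on symbol L: members go to different blocks, giving {p2,p4,p6,p7} and {p1,p3}.
On input R, block {p2,p4,p6,p7} splits into {p2,p4} and {p6,p7}.
The partition is now stable with 4 blocks: {p2,p4} | {p5,p8} | {p1,p3} | {p6,p7}.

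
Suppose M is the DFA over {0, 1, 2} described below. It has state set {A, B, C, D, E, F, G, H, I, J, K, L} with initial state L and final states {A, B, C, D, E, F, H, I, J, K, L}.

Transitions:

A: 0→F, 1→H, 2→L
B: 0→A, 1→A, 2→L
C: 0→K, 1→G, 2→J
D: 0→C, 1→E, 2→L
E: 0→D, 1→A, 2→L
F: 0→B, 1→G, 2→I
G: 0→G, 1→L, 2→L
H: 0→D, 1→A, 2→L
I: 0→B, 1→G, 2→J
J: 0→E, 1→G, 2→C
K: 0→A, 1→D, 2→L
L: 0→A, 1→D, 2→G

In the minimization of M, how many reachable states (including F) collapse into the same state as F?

4

All states are reachable from the start state.
P0 = {A,B,C,D,E,F,H,I,J,K,L} | {G}.
Split {A,B,C,D,E,F,H,I,J,K,L} by δ(·,1) → {A,B,D,E,H,K,L} and {C,F,I,J}.
Split {A,B,D,E,H,K,L} by δ(·,0) → {B,E,H,K,L} and {A,D}.
On input 2, block {B,E,H,K,L} splits into {B,E,H,K} and {L}.
Stable partition: {B,E,H,K} | {G} | {C,F,I,J} | {A,D} | {L} — 5 equivalence classes.
State F belongs to the block {C,F,I,J}, which has 4 states.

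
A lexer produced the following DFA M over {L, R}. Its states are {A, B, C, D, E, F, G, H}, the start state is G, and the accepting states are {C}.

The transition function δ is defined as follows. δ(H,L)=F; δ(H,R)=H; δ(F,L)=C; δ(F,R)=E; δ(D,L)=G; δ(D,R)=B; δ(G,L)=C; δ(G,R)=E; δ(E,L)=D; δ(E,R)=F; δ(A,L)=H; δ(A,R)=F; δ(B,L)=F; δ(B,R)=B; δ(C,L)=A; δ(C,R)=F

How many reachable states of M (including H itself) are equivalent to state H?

Every state is reachable, so we keep all 8.
P0 = {C} | {A,B,D,E,F,G,H}.
Refine {A,B,D,E,F,G,H} on symbol L: members go to different blocks, giving {A,B,D,E,H} and {F,G}.
Split {A,B,D,E,H} by δ(·,L) → {B,D,H} and {A,E}.
Stable partition: {C} | {B,D,H} | {F,G} | {A,E} — 4 equivalence classes.
State H belongs to the block {B,D,H}, which has 3 states.

3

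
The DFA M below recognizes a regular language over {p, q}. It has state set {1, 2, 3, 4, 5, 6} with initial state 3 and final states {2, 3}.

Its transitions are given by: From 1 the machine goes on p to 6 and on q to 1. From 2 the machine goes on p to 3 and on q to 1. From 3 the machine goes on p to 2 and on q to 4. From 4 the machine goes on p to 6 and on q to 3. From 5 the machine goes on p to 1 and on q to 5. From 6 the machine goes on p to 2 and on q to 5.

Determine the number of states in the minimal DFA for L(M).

All states are reachable from the start state.
P0 = {2,3} | {1,4,5,6}.
Split {1,4,5,6} by δ(·,p) → {1,4,5} and {6}.
On input p, block {1,4,5} splits into {1,4} and {5}.
Refine {1,4} on symbol q: members go to different blocks, giving {1} and {4}.
On input q, block {2,3} splits into {2} and {3}.
No further refinement is possible. Final partition (6 blocks): {2} | {1} | {6} | {5} | {4} | {3}.

6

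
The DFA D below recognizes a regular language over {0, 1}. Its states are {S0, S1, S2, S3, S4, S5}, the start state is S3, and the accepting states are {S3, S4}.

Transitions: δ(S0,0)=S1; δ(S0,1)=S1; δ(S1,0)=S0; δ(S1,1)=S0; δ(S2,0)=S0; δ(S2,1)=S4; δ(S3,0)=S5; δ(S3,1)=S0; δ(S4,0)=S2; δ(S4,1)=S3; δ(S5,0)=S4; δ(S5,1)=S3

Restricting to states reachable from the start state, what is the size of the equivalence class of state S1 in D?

2

Every state is reachable, so we keep all 6.
Initial partition by acceptance: {S3,S4} | {S0,S1,S2,S5}.
Split {S3,S4} by δ(·,1) → {S3} and {S4}.
On input 0, block {S0,S1,S2,S5} splits into {S0,S1,S2} and {S5}.
Refine {S0,S1,S2} on symbol 1: members go to different blocks, giving {S0,S1} and {S2}.
Stable partition: {S3} | {S0,S1} | {S4} | {S5} | {S2} — 5 equivalence classes.
State S1 belongs to the block {S0,S1}, which has 2 states.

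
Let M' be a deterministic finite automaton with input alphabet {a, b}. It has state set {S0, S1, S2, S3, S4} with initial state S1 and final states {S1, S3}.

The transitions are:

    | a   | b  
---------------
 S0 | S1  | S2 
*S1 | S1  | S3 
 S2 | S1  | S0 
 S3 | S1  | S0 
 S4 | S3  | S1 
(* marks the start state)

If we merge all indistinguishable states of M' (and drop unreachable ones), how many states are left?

States {S4} cannot be reached from the start state, so discard them.
Start with accepting vs non-accepting: {S1,S3} | {S0,S2}.
Refine {S1,S3} on symbol b: members go to different blocks, giving {S1} and {S3}.
The partition is now stable with 3 blocks: {S1} | {S0,S2} | {S3}.

3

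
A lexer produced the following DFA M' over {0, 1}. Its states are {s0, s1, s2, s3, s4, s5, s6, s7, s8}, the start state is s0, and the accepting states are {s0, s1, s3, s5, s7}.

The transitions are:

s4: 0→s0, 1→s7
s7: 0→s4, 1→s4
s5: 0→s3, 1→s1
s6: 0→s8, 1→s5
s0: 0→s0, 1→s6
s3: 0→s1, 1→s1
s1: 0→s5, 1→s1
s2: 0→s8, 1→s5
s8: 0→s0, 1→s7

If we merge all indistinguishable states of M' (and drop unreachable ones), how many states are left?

5

States {s2} cannot be reached from the start state, so discard them.
Start with accepting vs non-accepting: {s0,s1,s3,s5,s7} | {s4,s6,s8}.
Split {s0,s1,s3,s5,s7} by δ(·,0) → {s0,s1,s3,s5} and {s7}.
On input 1, block {s0,s1,s3,s5} splits into {s1,s3,s5} and {s0}.
Split {s4,s6,s8} by δ(·,0) → {s4,s8} and {s6}.
The partition is now stable with 5 blocks: {s1,s3,s5} | {s4,s8} | {s7} | {s0} | {s6}.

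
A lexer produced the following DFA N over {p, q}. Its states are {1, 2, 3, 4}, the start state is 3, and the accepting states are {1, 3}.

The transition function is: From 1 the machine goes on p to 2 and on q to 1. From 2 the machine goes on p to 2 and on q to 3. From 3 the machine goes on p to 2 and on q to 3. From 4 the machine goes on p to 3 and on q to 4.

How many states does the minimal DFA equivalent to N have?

2

States {1,4} cannot be reached from the start state, so discard them.
Start with accepting vs non-accepting: {3} | {2}.
The partition is now stable with 2 blocks: {3} | {2}.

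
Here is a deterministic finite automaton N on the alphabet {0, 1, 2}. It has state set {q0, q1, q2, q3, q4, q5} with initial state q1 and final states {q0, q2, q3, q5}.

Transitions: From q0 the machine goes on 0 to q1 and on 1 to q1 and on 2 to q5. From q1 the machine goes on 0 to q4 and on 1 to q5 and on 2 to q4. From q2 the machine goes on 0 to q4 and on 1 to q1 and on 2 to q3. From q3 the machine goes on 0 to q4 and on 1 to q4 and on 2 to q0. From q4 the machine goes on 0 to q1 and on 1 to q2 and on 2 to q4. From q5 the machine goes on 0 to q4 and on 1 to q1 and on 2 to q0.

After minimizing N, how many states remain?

2

All states are reachable from the start state.
P0 = {q0,q2,q3,q5} | {q1,q4}.
The partition is now stable with 2 blocks: {q0,q2,q3,q5} | {q1,q4}.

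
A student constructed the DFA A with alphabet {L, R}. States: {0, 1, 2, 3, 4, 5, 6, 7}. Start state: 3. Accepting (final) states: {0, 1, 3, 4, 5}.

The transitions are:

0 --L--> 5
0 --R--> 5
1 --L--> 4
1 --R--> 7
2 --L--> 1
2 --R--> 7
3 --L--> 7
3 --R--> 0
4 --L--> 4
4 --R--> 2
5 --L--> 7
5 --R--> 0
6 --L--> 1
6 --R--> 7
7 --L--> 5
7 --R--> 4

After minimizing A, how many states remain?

6

First remove the unreachable states {6}; 7 states remain.
P0 = {0,1,3,4,5} | {2,7}.
Split {0,1,3,4,5} by δ(·,L) → {0,1,4} and {3,5}.
Refine {0,1,4} on symbol L: members go to different blocks, giving {1,4} and {0}.
Refine {2,7} on symbol L: members go to different blocks, giving {2} and {7}.
Split {1,4} by δ(·,R) → {1} and {4}.
No further refinement is possible. Final partition (6 blocks): {1} | {2} | {3,5} | {0} | {7} | {4}.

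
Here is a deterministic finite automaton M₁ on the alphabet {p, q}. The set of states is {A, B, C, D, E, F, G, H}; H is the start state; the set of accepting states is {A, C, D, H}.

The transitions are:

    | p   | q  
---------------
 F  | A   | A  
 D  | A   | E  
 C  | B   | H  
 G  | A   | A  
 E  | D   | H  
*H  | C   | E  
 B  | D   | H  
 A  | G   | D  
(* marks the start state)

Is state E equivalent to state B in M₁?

First remove the unreachable states {F}; 7 states remain.
Initial partition by acceptance: {A,C,D,H} | {B,E,G}.
Refine {A,C,D,H} on symbol p: members go to different blocks, giving {A,C} and {D,H}.
Split {B,E,G} by δ(·,p) → {B,E} and {G}.
On input p, block {A,C} splits into {A} and {C}.
Refine {D,H} on symbol p: members go to different blocks, giving {D} and {H}.
The partition is now stable with 6 blocks: {A} | {B,E} | {D} | {G} | {C} | {H}.
E and B lie in the same block of the stable partition, so they are equivalent — no string distinguishes them.

Yes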